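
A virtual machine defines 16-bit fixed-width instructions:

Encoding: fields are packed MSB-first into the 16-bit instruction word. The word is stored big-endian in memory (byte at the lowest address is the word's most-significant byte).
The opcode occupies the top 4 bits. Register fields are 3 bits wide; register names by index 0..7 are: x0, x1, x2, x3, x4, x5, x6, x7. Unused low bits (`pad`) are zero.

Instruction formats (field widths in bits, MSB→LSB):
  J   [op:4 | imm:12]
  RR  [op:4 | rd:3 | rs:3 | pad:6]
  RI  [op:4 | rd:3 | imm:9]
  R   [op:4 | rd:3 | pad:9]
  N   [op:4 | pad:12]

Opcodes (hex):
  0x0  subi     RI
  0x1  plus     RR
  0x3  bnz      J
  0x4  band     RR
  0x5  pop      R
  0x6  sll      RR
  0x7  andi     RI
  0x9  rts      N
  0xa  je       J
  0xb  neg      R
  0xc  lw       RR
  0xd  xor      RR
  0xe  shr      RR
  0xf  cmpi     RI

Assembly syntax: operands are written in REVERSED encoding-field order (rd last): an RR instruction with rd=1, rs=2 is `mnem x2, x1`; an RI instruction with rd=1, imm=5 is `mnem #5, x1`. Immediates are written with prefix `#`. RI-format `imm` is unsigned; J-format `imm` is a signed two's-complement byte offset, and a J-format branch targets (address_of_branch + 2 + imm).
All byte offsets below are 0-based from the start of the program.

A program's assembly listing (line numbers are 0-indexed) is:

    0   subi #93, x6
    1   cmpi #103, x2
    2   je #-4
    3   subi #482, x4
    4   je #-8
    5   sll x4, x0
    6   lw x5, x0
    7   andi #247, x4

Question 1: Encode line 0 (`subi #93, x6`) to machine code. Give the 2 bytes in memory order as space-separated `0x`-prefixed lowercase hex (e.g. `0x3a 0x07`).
line 0 (subi): pack op=0x0:4|rd=6:3|imm=93:9 = 0x0c5d; big→ 0c 5d

0x0c 0x5d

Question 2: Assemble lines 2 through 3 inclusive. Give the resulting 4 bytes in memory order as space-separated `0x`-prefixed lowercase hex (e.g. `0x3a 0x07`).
0xaf 0xfc 0x09 0xe2

line 2 (je): pack op=0xa:4|imm=-4:12 = 0xaffc; big→ af fc
line 3 (subi): pack op=0x0:4|rd=4:3|imm=482:9 = 0x09e2; big→ 09 e2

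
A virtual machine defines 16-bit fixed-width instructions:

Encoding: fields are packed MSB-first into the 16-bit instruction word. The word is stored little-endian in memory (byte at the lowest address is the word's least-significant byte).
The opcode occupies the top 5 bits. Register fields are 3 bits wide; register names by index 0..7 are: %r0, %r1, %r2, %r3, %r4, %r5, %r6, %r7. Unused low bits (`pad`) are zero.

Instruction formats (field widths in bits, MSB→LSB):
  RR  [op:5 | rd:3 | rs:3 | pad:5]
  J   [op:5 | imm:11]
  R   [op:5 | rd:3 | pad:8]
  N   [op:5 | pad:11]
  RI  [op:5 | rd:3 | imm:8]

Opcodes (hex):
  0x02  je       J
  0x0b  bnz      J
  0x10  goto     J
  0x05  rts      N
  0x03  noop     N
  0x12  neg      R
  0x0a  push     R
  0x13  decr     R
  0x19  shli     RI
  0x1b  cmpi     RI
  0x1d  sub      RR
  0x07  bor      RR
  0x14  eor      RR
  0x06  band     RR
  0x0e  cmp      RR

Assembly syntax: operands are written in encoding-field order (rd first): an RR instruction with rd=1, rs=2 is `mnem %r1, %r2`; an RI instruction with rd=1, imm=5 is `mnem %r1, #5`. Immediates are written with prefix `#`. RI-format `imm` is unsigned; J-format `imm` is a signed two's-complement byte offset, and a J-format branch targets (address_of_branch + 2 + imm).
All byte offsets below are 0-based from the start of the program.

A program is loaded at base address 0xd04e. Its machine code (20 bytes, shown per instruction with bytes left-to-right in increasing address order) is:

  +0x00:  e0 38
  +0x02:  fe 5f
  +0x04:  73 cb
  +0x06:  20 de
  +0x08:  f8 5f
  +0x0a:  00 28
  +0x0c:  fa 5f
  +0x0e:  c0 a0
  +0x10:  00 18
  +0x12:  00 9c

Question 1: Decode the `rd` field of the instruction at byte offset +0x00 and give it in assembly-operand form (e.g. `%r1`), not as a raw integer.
[00] e0 38 → 0x38e0
  op=0x38e0>>11=0x7 ⇒ bor (RR)
  rd@[10:8]=0x0 ⇒ %r0
  rs@[7:5]=0x7 ⇒ %r7

%r0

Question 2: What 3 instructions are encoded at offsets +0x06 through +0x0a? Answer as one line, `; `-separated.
@+06  little-endian(20 de) = 0xde20
  top 5b → 0x1b → cmpi [RI]
  rd: (w>>8)&0x7=0x6 → %r6
  imm: (w>>0)&0xff=0x20 → #32
@+08  little-endian(f8 5f) = 0x5ff8
  top 5b → 0xb → bnz [J]
  imm: (w>>0)&0x7ff=0x7f8 (s11→-8) → #-8
@+0a  little-endian(00 28) = 0x2800
  top 5b → 0x5 → rts [N]

cmpi %r6, #32; bnz #-8; rts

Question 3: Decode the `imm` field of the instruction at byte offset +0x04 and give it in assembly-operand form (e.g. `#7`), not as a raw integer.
#115

+0x04: 73 cb ⇒ word 0xcb73 (little)
  op=0xcb73>>11=0x19 ⇒ shli (RI)
  rd: (w>>8)&0x7=0x3 → %r3
  imm: (w>>0)&0xff=0x73 → #115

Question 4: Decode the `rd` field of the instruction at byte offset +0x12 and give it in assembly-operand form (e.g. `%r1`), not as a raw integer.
[12] 00 9c → 0x9c00
  op=0x9c00>>11=0x13 ⇒ decr (R)
  [10:8] rd=4 = %r4

%r4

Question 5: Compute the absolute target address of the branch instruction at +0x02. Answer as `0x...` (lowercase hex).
off 0x02: read fe 5f as little → 0x5ffe
  top 5b → 0xb → bnz [J]
  imm: (w>>0)&0x7ff=0x7fe (s11→-2) → #-2
  target = base 0xd04e + off 0x02 + 2 + imm -2 = 0xd050

0xd050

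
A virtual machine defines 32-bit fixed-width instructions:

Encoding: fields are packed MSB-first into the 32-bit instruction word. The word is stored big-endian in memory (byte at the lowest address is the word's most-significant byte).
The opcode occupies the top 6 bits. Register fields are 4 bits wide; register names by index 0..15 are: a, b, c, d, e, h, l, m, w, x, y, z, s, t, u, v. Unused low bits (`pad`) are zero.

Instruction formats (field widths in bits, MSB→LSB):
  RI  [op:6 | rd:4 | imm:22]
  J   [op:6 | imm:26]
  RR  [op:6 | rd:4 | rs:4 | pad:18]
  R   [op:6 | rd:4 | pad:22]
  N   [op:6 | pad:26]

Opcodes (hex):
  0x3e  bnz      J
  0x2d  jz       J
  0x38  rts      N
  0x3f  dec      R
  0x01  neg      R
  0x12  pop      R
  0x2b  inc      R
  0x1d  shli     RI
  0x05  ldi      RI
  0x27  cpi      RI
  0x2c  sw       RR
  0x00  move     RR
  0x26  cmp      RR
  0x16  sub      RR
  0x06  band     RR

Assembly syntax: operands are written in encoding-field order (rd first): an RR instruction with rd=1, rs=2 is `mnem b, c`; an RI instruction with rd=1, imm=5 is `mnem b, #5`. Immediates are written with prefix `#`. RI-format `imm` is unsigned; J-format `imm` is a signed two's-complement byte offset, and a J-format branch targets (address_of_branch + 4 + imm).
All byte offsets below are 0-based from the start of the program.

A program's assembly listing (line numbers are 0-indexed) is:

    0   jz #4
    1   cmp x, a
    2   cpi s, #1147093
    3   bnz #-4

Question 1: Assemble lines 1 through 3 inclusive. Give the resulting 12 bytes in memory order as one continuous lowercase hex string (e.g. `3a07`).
line 1 (cmp): pack op=0x26:6|rd=9:4|rs=0:4|pad=0:18 = 0x9a400000; big→ 9a 40 00 00
line 2 (cpi): pack op=0x27:6|rd=12:4|imm=1147093:22 = 0x9f1180d5; big→ 9f 11 80 d5
line 3 (bnz): pack op=0x3e:6|imm=-4:26 = 0xfbfffffc; big→ fb ff ff fc

9a4000009f1180d5fbfffffc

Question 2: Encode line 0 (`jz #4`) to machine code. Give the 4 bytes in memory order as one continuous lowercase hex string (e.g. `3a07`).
b4000004

0. jz fields op=0x2d:6|imm=4:26 → word b4000004h → b4 00 00 04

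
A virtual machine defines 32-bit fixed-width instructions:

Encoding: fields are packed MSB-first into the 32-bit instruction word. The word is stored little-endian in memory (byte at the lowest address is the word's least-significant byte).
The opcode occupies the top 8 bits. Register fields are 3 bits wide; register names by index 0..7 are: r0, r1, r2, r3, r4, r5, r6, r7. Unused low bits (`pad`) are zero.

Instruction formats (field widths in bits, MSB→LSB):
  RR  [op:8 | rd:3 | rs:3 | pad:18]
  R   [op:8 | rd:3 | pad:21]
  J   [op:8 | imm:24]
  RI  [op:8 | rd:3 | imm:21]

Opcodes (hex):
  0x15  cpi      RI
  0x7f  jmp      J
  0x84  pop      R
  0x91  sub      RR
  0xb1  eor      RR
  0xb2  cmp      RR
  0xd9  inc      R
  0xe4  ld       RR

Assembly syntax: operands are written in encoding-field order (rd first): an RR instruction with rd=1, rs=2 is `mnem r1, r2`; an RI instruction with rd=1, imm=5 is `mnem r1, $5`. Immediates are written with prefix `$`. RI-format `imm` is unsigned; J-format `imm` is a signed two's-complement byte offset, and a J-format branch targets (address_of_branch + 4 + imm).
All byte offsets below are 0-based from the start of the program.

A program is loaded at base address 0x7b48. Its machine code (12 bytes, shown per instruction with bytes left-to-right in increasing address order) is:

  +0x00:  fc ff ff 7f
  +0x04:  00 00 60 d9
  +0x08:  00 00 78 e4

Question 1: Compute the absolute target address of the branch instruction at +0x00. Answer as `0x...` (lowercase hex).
off 0x00: read fc ff ff 7f as little → 0x7ffffffc
  op=0x7ffffffc>>24=0x7f ⇒ jmp (J)
  imm: (w>>0)&0xffffff=0xfffffc (s24→-4) → $-4
  target = base 0x7b48 + off 0x00 + 4 + imm -4 = 0x7b48

0x7b48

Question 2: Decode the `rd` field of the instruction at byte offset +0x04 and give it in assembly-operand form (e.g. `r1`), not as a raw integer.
@+04  little-endian(00 00 60 d9) = 0xd9600000
  op=0xd9600000>>24=0xd9 ⇒ inc (R)
  rd@[23:21]=0x3 ⇒ r3

r3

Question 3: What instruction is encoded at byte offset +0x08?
ld r3, r6

[08] 00 00 78 e4 → 0xe4780000
  op=0xe4780000>>24=0xe4 ⇒ ld (RR)
  rd: (w>>21)&0x7=0x3 → r3
  rs: (w>>18)&0x7=0x6 → r6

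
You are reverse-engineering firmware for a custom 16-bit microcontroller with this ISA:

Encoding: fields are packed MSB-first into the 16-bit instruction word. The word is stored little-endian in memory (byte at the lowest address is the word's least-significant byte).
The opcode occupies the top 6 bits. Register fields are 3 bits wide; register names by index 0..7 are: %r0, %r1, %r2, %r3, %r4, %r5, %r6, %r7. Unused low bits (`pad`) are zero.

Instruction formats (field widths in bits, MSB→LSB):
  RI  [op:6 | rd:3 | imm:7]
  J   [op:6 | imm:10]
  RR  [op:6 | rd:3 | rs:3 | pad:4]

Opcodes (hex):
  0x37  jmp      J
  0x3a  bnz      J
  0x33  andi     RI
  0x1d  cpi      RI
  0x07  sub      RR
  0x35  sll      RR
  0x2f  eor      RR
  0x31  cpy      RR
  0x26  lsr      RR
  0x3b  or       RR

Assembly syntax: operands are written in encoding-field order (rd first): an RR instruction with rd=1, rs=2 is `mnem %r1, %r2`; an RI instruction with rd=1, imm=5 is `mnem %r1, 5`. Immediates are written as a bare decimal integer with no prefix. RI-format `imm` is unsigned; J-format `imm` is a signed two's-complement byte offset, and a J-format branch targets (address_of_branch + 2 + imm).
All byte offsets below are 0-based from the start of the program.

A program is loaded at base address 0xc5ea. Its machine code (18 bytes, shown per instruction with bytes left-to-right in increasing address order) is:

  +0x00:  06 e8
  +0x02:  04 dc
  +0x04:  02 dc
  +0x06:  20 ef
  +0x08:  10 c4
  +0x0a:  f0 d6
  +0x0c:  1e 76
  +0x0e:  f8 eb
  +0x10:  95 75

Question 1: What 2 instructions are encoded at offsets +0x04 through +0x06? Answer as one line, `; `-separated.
off 0x04: read 02 dc as little → 0xdc02
  opcode bits[15:10]=0x37: jmp/J
  [9:0] imm=2 = 2
off 0x06: read 20 ef as little → 0xef20
  opcode bits[15:10]=0x3b: or/RR
  [9:7] rd=6 = %r6
  [6:4] rs=2 = %r2

jmp 2; or %r6, %r2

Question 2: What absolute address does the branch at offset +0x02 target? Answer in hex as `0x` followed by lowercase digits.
+0x02: 04 dc ⇒ word 0xdc04 (little)
  opcode bits[15:10]=0x37: jmp/J
  imm@[9:0]=0x4 ⇒ 4
  target = base 0xc5ea + off 0x02 + 2 + imm 4 = 0xc5f2

0xc5f2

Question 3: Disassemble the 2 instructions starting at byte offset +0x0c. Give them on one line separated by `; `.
off 0x0c: read 1e 76 as little → 0x761e
  op=0x761e>>10=0x1d ⇒ cpi (RI)
  [9:7] rd=4 = %r4
  [6:0] imm=30 = 30
off 0x0e: read f8 eb as little → 0xebf8
  op=0xebf8>>10=0x3a ⇒ bnz (J)
  [9:0] imm=1016 (s10→-8) = -8

cpi %r4, 30; bnz -8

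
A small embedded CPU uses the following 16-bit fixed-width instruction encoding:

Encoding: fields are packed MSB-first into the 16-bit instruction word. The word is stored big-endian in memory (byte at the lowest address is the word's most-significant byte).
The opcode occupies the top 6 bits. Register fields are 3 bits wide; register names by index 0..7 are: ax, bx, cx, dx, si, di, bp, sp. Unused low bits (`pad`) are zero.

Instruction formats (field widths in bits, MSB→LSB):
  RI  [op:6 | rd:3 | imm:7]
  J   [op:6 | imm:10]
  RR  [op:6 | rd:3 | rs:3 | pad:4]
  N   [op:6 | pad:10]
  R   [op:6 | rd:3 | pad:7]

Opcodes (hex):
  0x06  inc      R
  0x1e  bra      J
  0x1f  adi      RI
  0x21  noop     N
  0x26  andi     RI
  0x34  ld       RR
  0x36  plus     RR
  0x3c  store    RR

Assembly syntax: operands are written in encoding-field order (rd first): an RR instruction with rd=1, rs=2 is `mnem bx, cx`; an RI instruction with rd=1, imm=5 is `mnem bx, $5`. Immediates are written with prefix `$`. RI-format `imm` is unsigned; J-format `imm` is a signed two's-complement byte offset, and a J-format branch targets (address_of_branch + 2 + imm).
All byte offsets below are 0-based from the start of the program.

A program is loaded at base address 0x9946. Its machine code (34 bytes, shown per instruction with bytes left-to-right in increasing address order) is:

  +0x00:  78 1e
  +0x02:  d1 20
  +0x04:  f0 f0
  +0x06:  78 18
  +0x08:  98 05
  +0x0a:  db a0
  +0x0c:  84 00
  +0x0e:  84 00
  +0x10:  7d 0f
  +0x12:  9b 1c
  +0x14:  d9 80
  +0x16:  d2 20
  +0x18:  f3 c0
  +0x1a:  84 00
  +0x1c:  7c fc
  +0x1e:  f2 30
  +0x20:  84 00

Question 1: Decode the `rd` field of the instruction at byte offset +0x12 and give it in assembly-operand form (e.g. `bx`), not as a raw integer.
[12] 9b 1c → 0x9b1c
  op=0x9b1c>>10=0x26 ⇒ andi (RI)
  rd: (w>>7)&0x7=0x6 → bp
  imm: (w>>0)&0x7f=0x1c → $28

bp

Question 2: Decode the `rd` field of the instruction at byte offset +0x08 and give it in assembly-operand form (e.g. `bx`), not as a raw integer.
ax

[08] 98 05 → 0x9805
  top 6b → 0x26 → andi [RI]
  [9:7] rd=0 = ax
  [6:0] imm=5 = $5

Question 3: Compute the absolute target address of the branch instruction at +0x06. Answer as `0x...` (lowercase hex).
0x9966

off 0x06: read 78 18 as big → 0x7818
  opcode bits[15:10]=0x1e: bra/J
  imm@[9:0]=0x18 ⇒ $24
  target = base 0x9946 + off 0x06 + 2 + imm 24 = 0x9966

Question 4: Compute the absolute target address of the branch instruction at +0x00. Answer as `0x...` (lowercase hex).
0x9966

+0x00: 78 1e ⇒ word 0x781e (big)
  opcode bits[15:10]=0x1e: bra/J
  [9:0] imm=30 = $30
  target = base 0x9946 + off 0x00 + 2 + imm 30 = 0x9966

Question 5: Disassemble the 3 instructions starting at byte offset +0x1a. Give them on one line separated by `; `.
off 0x1a: read 84 00 as big → 0x8400
  opcode bits[15:10]=0x21: noop/N
off 0x1c: read 7c fc as big → 0x7cfc
  opcode bits[15:10]=0x1f: adi/RI
  rd: (w>>7)&0x7=0x1 → bx
  imm: (w>>0)&0x7f=0x7c → $124
off 0x1e: read f2 30 as big → 0xf230
  opcode bits[15:10]=0x3c: store/RR
  rd: (w>>7)&0x7=0x4 → si
  rs: (w>>4)&0x7=0x3 → dx

noop; adi bx, $124; store si, dx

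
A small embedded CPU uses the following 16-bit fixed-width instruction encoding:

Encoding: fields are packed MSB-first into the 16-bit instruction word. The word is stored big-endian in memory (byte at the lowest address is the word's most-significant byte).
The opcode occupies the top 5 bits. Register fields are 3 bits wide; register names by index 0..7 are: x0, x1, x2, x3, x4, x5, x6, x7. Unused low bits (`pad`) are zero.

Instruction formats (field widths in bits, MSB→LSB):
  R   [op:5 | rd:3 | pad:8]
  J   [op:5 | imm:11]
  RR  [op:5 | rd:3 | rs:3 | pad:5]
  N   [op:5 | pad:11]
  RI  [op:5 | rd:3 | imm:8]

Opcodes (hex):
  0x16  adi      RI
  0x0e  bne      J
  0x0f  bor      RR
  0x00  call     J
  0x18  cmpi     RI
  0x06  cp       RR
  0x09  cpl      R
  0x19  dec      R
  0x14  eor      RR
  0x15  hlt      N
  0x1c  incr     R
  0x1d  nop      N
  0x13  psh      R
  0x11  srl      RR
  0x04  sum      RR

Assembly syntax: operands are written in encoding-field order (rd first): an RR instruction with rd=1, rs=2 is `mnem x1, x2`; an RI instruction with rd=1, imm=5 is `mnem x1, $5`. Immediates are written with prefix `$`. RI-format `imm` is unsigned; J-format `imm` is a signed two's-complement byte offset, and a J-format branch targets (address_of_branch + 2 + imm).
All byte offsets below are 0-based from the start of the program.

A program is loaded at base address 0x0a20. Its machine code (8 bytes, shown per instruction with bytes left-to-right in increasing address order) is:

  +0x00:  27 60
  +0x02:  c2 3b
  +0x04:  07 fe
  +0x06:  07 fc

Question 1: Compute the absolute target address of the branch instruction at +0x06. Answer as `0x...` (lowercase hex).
0x0a24

@+06  big-endian(07 fc) = 0x07fc
  top 5b → 0x0 → call [J]
  imm@[10:0]=0x7fc (s11→-4) ⇒ $-4
  target = base 0x0a20 + off 0x06 + 2 + imm -4 = 0x0a24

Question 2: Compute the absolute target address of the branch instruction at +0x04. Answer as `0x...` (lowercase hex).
0x0a24

[04] 07 fe → 0x07fe
  opcode bits[15:11]=0x0: call/J
  imm@[10:0]=0x7fe (s11→-2) ⇒ $-2
  target = base 0x0a20 + off 0x04 + 2 + imm -2 = 0x0a24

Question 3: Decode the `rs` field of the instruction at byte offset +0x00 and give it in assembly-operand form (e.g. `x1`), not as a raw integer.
@+00  big-endian(27 60) = 0x2760
  top 5b → 0x4 → sum [RR]
  [10:8] rd=7 = x7
  [7:5] rs=3 = x3

x3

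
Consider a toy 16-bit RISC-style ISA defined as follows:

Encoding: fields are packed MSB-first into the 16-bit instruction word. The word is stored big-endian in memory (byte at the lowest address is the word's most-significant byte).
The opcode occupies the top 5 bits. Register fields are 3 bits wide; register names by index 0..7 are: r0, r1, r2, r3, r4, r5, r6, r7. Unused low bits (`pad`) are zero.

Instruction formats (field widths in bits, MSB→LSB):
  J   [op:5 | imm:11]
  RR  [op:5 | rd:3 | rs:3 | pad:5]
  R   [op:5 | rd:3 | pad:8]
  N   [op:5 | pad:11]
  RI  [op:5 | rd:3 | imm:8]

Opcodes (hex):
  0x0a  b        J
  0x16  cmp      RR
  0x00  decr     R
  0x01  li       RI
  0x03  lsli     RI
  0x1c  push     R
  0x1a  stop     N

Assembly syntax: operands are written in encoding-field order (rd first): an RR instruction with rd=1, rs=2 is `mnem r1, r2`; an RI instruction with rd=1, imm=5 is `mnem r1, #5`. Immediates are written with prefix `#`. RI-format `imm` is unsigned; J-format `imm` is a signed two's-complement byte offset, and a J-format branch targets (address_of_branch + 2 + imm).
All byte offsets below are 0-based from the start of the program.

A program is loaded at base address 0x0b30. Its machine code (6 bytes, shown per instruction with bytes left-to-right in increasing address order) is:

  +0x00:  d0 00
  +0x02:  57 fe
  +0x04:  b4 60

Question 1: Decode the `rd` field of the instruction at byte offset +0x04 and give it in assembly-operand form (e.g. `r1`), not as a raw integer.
r4

[04] b4 60 → 0xb460
  top 5b → 0x16 → cmp [RR]
  rd: (w>>8)&0x7=0x4 → r4
  rs: (w>>5)&0x7=0x3 → r3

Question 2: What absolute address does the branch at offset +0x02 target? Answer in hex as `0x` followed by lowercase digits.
+0x02: 57 fe ⇒ word 0x57fe (big)
  op=0x57fe>>11=0xa ⇒ b (J)
  [10:0] imm=2046 (s11→-2) = #-2
  target = base 0x0b30 + off 0x02 + 2 + imm -2 = 0x0b32

0x0b32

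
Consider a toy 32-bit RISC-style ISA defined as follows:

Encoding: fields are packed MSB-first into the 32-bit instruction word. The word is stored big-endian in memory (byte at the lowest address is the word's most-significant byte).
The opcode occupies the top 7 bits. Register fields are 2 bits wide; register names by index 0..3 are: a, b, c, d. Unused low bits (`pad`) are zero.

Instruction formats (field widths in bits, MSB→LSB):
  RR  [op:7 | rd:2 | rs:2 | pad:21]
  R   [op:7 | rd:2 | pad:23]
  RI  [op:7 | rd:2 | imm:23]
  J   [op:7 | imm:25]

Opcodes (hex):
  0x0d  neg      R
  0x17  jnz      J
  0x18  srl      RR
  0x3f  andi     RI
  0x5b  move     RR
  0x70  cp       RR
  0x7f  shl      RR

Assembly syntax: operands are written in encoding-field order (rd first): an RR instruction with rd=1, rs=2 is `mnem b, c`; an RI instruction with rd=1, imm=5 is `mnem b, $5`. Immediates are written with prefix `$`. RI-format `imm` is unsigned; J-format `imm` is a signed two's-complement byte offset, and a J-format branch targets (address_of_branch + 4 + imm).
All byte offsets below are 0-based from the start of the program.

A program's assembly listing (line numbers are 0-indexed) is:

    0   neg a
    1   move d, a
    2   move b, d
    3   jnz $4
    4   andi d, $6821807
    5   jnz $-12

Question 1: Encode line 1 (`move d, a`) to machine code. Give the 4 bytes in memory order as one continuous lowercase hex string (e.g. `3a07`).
1. move fields op=0x5b:7|rd=3:2|rs=0:2|pad=0:21 → word b7800000h → b7 80 00 00

b7800000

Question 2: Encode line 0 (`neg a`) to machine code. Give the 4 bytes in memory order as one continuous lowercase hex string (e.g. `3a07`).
line 0 (neg): pack op=0xd:7|rd=0:2|pad=0:23 = 0x1a000000; big→ 1a 00 00 00

1a000000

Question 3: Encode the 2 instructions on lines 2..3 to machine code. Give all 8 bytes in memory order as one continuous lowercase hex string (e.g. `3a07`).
b6e000002e000004

2. move fields op=0x5b:7|rd=1:2|rs=3:2|pad=0:21 → word b6e00000h → b6 e0 00 00
3. jnz fields op=0x17:7|imm=4:25 → word 2e000004h → 2e 00 00 04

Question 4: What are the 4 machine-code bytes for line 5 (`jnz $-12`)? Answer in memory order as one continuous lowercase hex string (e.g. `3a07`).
2ffffff4

L5: jnz op=0x17:7|imm=-12:25 ⇒ 0x2ffffff4 ⇒ big 2f ff ff f4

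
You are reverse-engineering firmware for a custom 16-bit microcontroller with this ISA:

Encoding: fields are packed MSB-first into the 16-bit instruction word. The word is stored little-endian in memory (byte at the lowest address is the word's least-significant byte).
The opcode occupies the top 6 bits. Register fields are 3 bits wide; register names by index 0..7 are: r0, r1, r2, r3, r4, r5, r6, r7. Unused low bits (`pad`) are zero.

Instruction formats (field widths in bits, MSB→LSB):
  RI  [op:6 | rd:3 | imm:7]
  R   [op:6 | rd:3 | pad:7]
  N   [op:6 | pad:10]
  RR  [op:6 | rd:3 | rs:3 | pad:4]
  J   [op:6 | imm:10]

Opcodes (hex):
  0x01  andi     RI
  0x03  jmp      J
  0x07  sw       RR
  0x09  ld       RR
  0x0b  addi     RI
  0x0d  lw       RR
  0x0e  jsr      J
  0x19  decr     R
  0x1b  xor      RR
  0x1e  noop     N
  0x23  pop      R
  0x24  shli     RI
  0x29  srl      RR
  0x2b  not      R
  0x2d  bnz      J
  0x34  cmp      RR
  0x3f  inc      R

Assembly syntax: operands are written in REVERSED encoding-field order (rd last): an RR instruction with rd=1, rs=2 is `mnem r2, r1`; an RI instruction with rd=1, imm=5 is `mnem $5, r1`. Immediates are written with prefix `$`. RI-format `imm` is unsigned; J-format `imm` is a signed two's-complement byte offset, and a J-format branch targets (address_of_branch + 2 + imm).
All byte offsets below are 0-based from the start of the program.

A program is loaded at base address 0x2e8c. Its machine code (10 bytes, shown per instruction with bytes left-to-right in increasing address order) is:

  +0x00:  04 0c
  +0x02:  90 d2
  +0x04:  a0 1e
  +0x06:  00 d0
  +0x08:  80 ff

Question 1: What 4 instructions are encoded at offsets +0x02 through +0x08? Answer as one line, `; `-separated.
[02] 90 d2 → 0xd290
  top 6b → 0x34 → cmp [RR]
  [9:7] rd=5 = r5
  [6:4] rs=1 = r1
[04] a0 1e → 0x1ea0
  top 6b → 0x7 → sw [RR]
  [9:7] rd=5 = r5
  [6:4] rs=2 = r2
[06] 00 d0 → 0xd000
  top 6b → 0x34 → cmp [RR]
  [9:7] rd=0 = r0
  [6:4] rs=0 = r0
[08] 80 ff → 0xff80
  top 6b → 0x3f → inc [R]
  [9:7] rd=7 = r7

cmp r1, r5; sw r2, r5; cmp r0, r0; inc r7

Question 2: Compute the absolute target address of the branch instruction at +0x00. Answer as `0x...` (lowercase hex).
0x2e92

[00] 04 0c → 0x0c04
  opcode bits[15:10]=0x3: jmp/J
  [9:0] imm=4 = $4
  target = base 0x2e8c + off 0x00 + 2 + imm 4 = 0x2e92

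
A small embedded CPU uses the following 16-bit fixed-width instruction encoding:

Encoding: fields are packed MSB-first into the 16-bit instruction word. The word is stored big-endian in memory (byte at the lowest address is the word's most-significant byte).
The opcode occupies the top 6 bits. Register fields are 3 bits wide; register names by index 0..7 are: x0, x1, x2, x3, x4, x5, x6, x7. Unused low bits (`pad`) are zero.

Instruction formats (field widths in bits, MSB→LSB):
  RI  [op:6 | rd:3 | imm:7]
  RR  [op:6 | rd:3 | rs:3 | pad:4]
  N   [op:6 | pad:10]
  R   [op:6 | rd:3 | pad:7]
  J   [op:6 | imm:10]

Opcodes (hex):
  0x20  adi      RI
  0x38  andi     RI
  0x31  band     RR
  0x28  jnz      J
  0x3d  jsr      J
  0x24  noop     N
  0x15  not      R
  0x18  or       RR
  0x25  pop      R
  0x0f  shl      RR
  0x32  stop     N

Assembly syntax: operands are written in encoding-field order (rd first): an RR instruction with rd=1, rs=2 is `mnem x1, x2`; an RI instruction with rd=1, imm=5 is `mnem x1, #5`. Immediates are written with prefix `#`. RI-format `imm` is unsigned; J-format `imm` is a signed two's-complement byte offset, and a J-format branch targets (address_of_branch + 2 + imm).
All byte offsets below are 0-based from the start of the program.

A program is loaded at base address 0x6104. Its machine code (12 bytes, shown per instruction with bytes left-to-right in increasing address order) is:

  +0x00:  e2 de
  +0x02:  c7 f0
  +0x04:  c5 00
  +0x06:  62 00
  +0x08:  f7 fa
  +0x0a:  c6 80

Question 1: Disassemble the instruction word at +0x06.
[06] 62 00 → 0x6200
  opcode bits[15:10]=0x18: or/RR
  [9:7] rd=4 = x4
  [6:4] rs=0 = x0

or x4, x0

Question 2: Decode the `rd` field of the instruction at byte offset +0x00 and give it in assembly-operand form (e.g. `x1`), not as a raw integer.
off 0x00: read e2 de as big → 0xe2de
  op=0xe2de>>10=0x38 ⇒ andi (RI)
  rd@[9:7]=0x5 ⇒ x5
  imm@[6:0]=0x5e ⇒ #94

x5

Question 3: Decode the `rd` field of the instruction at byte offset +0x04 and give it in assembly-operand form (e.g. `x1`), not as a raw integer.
off 0x04: read c5 00 as big → 0xc500
  top 6b → 0x31 → band [RR]
  rd: (w>>7)&0x7=0x2 → x2
  rs: (w>>4)&0x7=0x0 → x0

x2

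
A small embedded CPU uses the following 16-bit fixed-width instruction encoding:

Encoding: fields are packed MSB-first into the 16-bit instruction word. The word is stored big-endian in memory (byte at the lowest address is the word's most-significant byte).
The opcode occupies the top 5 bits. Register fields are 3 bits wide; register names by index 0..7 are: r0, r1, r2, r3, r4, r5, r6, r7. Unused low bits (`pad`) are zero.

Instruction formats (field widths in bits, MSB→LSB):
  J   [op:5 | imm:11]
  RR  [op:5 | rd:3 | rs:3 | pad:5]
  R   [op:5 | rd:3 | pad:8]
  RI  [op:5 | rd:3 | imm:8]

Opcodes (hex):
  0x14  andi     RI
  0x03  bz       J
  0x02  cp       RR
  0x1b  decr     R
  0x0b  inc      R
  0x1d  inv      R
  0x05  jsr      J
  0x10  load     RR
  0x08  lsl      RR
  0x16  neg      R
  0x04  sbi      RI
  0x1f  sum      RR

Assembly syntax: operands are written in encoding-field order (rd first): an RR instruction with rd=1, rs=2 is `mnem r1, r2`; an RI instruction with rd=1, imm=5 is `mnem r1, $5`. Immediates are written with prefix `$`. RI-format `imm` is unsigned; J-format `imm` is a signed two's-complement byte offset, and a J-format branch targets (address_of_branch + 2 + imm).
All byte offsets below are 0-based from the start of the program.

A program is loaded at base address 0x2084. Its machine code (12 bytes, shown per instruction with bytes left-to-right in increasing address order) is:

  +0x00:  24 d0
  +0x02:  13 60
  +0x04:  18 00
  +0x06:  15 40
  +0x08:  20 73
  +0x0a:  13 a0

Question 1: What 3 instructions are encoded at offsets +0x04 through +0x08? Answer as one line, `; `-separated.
bz $0; cp r5, r2; sbi r0, $115

[04] 18 00 → 0x1800
  top 5b → 0x3 → bz [J]
  imm@[10:0]=0x0 ⇒ $0
[06] 15 40 → 0x1540
  top 5b → 0x2 → cp [RR]
  rd@[10:8]=0x5 ⇒ r5
  rs@[7:5]=0x2 ⇒ r2
[08] 20 73 → 0x2073
  top 5b → 0x4 → sbi [RI]
  rd@[10:8]=0x0 ⇒ r0
  imm@[7:0]=0x73 ⇒ $115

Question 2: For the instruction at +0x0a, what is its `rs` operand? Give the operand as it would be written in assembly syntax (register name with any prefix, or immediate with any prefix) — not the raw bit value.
r5

@+0a  big-endian(13 a0) = 0x13a0
  top 5b → 0x2 → cp [RR]
  [10:8] rd=3 = r3
  [7:5] rs=5 = r5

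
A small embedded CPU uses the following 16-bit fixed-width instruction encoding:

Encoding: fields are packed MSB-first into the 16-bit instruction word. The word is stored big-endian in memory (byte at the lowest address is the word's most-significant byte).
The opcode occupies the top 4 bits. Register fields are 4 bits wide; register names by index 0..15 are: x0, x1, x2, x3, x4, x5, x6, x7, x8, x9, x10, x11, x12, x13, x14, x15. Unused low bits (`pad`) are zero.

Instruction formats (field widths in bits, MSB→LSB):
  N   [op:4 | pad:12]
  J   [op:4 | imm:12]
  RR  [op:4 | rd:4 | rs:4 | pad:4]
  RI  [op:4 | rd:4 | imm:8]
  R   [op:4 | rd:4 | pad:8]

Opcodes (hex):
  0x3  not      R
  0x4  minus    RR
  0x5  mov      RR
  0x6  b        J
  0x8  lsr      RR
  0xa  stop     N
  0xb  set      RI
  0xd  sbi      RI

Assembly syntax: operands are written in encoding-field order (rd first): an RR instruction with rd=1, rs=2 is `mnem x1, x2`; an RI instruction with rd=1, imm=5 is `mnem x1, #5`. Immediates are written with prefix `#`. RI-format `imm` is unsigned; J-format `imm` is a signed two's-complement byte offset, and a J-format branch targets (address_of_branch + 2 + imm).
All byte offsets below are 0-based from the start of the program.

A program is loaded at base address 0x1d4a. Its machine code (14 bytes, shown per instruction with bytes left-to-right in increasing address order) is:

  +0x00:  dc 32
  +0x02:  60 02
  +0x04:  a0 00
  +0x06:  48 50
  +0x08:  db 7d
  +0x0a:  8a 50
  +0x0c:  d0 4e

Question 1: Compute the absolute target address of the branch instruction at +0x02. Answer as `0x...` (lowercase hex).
0x1d50

off 0x02: read 60 02 as big → 0x6002
  op=0x6002>>12=0x6 ⇒ b (J)
  [11:0] imm=2 = #2
  target = base 0x1d4a + off 0x02 + 2 + imm 2 = 0x1d50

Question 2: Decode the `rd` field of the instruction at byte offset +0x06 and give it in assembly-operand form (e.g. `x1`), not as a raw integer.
[06] 48 50 → 0x4850
  opcode bits[15:12]=0x4: minus/RR
  [11:8] rd=8 = x8
  [7:4] rs=5 = x5

x8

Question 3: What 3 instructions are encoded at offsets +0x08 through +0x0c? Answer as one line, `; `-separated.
sbi x11, #125; lsr x10, x5; sbi x0, #78

+0x08: db 7d ⇒ word 0xdb7d (big)
  op=0xdb7d>>12=0xd ⇒ sbi (RI)
  rd: (w>>8)&0xf=0xb → x11
  imm: (w>>0)&0xff=0x7d → #125
+0x0a: 8a 50 ⇒ word 0x8a50 (big)
  op=0x8a50>>12=0x8 ⇒ lsr (RR)
  rd: (w>>8)&0xf=0xa → x10
  rs: (w>>4)&0xf=0x5 → x5
+0x0c: d0 4e ⇒ word 0xd04e (big)
  op=0xd04e>>12=0xd ⇒ sbi (RI)
  rd: (w>>8)&0xf=0x0 → x0
  imm: (w>>0)&0xff=0x4e → #78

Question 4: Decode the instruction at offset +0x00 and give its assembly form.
sbi x12, #50

[00] dc 32 → 0xdc32
  opcode bits[15:12]=0xd: sbi/RI
  rd: (w>>8)&0xf=0xc → x12
  imm: (w>>0)&0xff=0x32 → #50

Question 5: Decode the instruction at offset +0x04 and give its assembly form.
+0x04: a0 00 ⇒ word 0xa000 (big)
  op=0xa000>>12=0xa ⇒ stop (N)

stop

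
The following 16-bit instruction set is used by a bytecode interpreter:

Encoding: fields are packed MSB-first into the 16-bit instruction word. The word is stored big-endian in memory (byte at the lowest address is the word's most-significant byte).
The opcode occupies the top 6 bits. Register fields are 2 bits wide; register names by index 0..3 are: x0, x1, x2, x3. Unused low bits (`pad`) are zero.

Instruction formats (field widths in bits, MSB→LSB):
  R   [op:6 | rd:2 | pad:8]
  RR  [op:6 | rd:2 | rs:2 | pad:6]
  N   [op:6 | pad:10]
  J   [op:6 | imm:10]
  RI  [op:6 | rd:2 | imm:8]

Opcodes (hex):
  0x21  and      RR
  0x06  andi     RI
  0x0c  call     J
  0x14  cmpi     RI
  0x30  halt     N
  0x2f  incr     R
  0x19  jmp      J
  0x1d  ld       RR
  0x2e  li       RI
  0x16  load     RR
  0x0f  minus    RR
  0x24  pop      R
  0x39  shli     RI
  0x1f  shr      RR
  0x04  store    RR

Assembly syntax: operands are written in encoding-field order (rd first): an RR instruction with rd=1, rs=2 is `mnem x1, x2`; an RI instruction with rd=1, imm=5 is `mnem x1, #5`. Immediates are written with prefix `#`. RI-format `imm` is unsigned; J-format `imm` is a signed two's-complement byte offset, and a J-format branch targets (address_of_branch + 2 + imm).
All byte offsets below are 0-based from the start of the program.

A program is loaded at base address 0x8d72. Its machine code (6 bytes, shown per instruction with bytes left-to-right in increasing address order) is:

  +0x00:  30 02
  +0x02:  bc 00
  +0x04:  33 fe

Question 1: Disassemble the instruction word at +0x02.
incr x0

[02] bc 00 → 0xbc00
  op=0xbc00>>10=0x2f ⇒ incr (R)
  [9:8] rd=0 = x0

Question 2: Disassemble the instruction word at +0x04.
@+04  big-endian(33 fe) = 0x33fe
  top 6b → 0xc → call [J]
  [9:0] imm=1022 (s10→-2) = #-2

call #-2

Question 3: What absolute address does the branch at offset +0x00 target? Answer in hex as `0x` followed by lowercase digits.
0x8d76

@+00  big-endian(30 02) = 0x3002
  top 6b → 0xc → call [J]
  imm@[9:0]=0x2 ⇒ #2
  target = base 0x8d72 + off 0x00 + 2 + imm 2 = 0x8d76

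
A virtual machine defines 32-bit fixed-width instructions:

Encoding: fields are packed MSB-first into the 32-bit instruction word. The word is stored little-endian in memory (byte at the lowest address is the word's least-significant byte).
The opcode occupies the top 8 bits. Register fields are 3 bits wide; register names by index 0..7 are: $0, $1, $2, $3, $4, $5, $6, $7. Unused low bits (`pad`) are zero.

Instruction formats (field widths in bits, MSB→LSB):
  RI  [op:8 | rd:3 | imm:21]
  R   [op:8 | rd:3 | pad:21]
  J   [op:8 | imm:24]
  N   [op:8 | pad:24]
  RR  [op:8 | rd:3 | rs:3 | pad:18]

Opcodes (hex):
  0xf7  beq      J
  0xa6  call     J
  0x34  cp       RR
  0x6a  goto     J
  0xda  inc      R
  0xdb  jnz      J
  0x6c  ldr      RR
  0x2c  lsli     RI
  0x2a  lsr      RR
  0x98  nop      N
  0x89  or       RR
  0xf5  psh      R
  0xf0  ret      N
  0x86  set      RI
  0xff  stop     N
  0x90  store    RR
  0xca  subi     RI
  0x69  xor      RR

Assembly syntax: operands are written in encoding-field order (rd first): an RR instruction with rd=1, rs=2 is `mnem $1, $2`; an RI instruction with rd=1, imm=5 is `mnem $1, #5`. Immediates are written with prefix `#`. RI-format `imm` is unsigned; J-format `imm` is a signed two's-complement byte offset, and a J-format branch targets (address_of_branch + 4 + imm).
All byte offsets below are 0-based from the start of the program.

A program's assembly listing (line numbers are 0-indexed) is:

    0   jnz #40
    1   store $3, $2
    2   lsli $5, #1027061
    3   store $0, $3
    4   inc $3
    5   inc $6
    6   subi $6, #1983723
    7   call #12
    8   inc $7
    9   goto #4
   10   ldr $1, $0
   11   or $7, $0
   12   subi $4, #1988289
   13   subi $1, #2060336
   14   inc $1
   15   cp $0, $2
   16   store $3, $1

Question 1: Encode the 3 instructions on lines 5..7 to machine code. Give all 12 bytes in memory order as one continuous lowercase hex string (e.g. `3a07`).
0000c0daeb44deca0c0000a6

line 5 (inc): pack op=0xda:8|rd=6:3|pad=0:21 = 0xdac00000; little→ 00 00 c0 da
line 6 (subi): pack op=0xca:8|rd=6:3|imm=1983723:21 = 0xcade44eb; little→ eb 44 de ca
line 7 (call): pack op=0xa6:8|imm=12:24 = 0xa600000c; little→ 0c 00 00 a6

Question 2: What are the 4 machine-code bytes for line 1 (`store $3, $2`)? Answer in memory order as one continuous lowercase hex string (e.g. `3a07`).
L1: store op=0x90:8|rd=3:3|rs=2:3|pad=0:18 ⇒ 0x90680000 ⇒ little 00 00 68 90

00006890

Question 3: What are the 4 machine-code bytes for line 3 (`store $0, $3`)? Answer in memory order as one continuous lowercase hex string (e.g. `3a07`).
00000c90

L3: store op=0x90:8|rd=0:3|rs=3:3|pad=0:18 ⇒ 0x900c0000 ⇒ little 00 00 0c 90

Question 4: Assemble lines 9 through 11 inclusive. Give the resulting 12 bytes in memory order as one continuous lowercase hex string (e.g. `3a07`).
0400006a0000206c0000e089

9. goto fields op=0x6a:8|imm=4:24 → word 6a000004h → 04 00 00 6a
10. ldr fields op=0x6c:8|rd=1:3|rs=0:3|pad=0:18 → word 6c200000h → 00 00 20 6c
11. or fields op=0x89:8|rd=7:3|rs=0:3|pad=0:18 → word 89e00000h → 00 00 e0 89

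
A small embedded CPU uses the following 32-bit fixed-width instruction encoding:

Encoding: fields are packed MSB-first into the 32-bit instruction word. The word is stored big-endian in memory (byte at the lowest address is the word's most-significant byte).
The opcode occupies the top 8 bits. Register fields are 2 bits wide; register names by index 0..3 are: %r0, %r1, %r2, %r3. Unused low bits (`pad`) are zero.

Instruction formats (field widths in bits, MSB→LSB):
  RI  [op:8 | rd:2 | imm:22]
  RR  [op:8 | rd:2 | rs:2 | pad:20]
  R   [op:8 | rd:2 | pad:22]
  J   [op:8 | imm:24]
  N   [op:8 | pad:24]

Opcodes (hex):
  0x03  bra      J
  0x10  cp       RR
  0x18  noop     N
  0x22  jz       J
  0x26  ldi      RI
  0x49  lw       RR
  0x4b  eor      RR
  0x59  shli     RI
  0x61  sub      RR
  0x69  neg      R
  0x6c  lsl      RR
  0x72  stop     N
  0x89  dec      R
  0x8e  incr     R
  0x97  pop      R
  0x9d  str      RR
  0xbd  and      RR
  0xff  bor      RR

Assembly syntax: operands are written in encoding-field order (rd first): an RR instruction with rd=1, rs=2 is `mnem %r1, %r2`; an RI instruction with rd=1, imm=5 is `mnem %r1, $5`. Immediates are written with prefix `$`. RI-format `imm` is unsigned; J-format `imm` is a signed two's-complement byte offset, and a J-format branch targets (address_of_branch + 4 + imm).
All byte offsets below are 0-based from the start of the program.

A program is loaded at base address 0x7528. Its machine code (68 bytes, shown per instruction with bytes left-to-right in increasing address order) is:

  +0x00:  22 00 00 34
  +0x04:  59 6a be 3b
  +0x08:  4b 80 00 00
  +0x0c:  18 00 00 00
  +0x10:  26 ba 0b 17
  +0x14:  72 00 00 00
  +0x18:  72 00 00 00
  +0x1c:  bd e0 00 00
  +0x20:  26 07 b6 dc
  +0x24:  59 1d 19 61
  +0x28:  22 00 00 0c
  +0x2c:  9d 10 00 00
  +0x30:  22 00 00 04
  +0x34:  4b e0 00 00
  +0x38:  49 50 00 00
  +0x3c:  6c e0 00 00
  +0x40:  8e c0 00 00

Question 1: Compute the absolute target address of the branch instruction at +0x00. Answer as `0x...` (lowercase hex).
0x7560

+0x00: 22 00 00 34 ⇒ word 0x22000034 (big)
  opcode bits[31:24]=0x22: jz/J
  imm@[23:0]=0x34 ⇒ $52
  target = base 0x7528 + off 0x00 + 4 + imm 52 = 0x7560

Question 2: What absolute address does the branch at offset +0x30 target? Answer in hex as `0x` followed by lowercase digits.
0x7560

off 0x30: read 22 00 00 04 as big → 0x22000004
  op=0x22000004>>24=0x22 ⇒ jz (J)
  imm: (w>>0)&0xffffff=0x4 → $4
  target = base 0x7528 + off 0x30 + 4 + imm 4 = 0x7560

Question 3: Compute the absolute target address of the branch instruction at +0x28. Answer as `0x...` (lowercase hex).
off 0x28: read 22 00 00 0c as big → 0x2200000c
  opcode bits[31:24]=0x22: jz/J
  imm@[23:0]=0xc ⇒ $12
  target = base 0x7528 + off 0x28 + 4 + imm 12 = 0x7560

0x7560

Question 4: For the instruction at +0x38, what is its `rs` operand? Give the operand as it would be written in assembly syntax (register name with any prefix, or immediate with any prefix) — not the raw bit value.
%r1

+0x38: 49 50 00 00 ⇒ word 0x49500000 (big)
  opcode bits[31:24]=0x49: lw/RR
  rd: (w>>22)&0x3=0x1 → %r1
  rs: (w>>20)&0x3=0x1 → %r1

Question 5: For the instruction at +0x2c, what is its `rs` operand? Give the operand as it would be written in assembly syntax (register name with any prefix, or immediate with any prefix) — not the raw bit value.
off 0x2c: read 9d 10 00 00 as big → 0x9d100000
  opcode bits[31:24]=0x9d: str/RR
  rd: (w>>22)&0x3=0x0 → %r0
  rs: (w>>20)&0x3=0x1 → %r1

%r1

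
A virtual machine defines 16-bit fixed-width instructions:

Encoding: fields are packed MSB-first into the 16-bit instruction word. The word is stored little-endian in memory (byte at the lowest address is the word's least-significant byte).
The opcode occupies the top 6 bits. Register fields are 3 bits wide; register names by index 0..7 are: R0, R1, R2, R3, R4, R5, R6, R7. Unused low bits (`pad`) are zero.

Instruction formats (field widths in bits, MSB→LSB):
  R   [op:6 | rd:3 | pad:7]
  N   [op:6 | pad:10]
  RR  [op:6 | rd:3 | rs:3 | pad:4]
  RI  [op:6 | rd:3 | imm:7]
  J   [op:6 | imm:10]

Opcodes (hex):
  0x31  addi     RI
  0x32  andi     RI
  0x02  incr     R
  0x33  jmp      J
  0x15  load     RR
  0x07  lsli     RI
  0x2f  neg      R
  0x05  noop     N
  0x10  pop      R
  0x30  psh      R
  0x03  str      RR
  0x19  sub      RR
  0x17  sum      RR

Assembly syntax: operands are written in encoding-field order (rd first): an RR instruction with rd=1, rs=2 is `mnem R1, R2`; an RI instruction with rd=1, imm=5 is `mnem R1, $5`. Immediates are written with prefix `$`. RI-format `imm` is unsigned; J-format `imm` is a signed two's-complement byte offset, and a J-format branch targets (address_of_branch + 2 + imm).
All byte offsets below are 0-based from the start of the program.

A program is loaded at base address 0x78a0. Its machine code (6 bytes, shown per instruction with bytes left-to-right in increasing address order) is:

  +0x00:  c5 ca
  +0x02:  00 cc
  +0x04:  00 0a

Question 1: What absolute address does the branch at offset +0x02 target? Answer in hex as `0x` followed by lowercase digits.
0x78a4

@+02  little-endian(00 cc) = 0xcc00
  top 6b → 0x33 → jmp [J]
  imm: (w>>0)&0x3ff=0x0 → $0
  target = base 0x78a0 + off 0x02 + 2 + imm 0 = 0x78a4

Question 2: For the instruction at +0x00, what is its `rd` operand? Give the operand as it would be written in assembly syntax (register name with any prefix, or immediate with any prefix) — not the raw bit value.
off 0x00: read c5 ca as little → 0xcac5
  op=0xcac5>>10=0x32 ⇒ andi (RI)
  [9:7] rd=5 = R5
  [6:0] imm=69 = $69

R5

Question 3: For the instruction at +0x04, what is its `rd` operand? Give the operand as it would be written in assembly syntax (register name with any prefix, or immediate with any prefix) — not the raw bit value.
R4

+0x04: 00 0a ⇒ word 0x0a00 (little)
  opcode bits[15:10]=0x2: incr/R
  rd@[9:7]=0x4 ⇒ R4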